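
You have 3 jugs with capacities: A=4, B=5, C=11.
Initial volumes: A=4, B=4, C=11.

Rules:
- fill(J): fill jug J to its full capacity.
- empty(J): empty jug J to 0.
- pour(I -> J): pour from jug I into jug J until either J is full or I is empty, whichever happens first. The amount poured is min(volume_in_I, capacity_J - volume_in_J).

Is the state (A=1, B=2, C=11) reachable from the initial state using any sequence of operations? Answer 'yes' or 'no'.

Answer: yes

Derivation:
BFS from (A=4, B=4, C=11):
  1. fill(B) -> (A=4 B=5 C=11)
  2. empty(C) -> (A=4 B=5 C=0)
  3. pour(A -> C) -> (A=0 B=5 C=4)
  4. pour(B -> A) -> (A=4 B=1 C=4)
  5. pour(A -> C) -> (A=0 B=1 C=8)
  6. pour(B -> A) -> (A=1 B=0 C=8)
  7. fill(B) -> (A=1 B=5 C=8)
  8. pour(B -> C) -> (A=1 B=2 C=11)
Target reached → yes.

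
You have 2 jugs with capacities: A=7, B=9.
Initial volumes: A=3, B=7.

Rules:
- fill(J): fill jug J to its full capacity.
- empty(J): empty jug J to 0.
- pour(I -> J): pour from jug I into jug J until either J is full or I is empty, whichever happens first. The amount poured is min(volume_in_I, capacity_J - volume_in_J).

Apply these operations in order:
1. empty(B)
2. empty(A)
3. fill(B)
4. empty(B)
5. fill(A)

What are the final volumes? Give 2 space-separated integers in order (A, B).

Step 1: empty(B) -> (A=3 B=0)
Step 2: empty(A) -> (A=0 B=0)
Step 3: fill(B) -> (A=0 B=9)
Step 4: empty(B) -> (A=0 B=0)
Step 5: fill(A) -> (A=7 B=0)

Answer: 7 0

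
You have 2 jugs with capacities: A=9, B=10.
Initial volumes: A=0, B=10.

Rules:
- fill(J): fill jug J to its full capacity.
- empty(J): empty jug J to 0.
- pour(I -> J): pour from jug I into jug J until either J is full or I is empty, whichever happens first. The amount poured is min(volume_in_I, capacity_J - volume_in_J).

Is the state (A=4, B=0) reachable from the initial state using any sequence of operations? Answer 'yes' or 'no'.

Answer: yes

Derivation:
BFS from (A=0, B=10):
  1. pour(B -> A) -> (A=9 B=1)
  2. empty(A) -> (A=0 B=1)
  3. pour(B -> A) -> (A=1 B=0)
  4. fill(B) -> (A=1 B=10)
  5. pour(B -> A) -> (A=9 B=2)
  6. empty(A) -> (A=0 B=2)
  7. pour(B -> A) -> (A=2 B=0)
  8. fill(B) -> (A=2 B=10)
  9. pour(B -> A) -> (A=9 B=3)
  10. empty(A) -> (A=0 B=3)
  11. pour(B -> A) -> (A=3 B=0)
  12. fill(B) -> (A=3 B=10)
  13. pour(B -> A) -> (A=9 B=4)
  14. empty(A) -> (A=0 B=4)
  15. pour(B -> A) -> (A=4 B=0)
Target reached → yes.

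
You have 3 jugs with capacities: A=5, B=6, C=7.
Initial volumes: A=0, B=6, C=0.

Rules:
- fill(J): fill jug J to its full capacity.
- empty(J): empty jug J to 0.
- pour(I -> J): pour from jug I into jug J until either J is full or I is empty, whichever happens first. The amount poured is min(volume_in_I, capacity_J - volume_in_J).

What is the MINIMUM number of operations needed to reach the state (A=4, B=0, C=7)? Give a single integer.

Answer: 3

Derivation:
BFS from (A=0, B=6, C=0). One shortest path:
  1. fill(A) -> (A=5 B=6 C=0)
  2. pour(B -> C) -> (A=5 B=0 C=6)
  3. pour(A -> C) -> (A=4 B=0 C=7)
Reached target in 3 moves.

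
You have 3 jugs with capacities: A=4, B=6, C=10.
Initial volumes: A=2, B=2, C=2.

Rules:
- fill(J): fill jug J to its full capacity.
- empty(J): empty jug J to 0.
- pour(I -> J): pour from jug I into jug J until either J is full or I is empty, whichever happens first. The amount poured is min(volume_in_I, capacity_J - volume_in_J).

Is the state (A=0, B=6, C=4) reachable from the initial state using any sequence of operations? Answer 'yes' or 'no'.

BFS from (A=2, B=2, C=2):
  1. fill(B) -> (A=2 B=6 C=2)
  2. pour(A -> C) -> (A=0 B=6 C=4)
Target reached → yes.

Answer: yes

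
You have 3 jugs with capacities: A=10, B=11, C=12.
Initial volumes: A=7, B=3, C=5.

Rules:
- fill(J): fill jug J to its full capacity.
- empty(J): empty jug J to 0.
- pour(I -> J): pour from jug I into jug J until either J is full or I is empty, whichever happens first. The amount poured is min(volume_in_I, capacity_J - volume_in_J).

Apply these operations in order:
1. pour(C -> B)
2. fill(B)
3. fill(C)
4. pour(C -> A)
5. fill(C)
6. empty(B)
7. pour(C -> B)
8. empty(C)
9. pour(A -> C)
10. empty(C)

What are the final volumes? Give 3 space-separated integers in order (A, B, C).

Step 1: pour(C -> B) -> (A=7 B=8 C=0)
Step 2: fill(B) -> (A=7 B=11 C=0)
Step 3: fill(C) -> (A=7 B=11 C=12)
Step 4: pour(C -> A) -> (A=10 B=11 C=9)
Step 5: fill(C) -> (A=10 B=11 C=12)
Step 6: empty(B) -> (A=10 B=0 C=12)
Step 7: pour(C -> B) -> (A=10 B=11 C=1)
Step 8: empty(C) -> (A=10 B=11 C=0)
Step 9: pour(A -> C) -> (A=0 B=11 C=10)
Step 10: empty(C) -> (A=0 B=11 C=0)

Answer: 0 11 0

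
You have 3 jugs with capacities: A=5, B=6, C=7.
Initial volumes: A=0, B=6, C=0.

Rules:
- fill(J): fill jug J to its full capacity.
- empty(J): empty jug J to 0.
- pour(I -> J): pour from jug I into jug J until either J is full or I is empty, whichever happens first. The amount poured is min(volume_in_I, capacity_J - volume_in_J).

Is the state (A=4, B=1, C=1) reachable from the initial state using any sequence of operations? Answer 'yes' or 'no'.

Answer: no

Derivation:
BFS explored all 216 reachable states.
Reachable set includes: (0,0,0), (0,0,1), (0,0,2), (0,0,3), (0,0,4), (0,0,5), (0,0,6), (0,0,7), (0,1,0), (0,1,1), (0,1,2), (0,1,3) ...
Target (A=4, B=1, C=1) not in reachable set → no.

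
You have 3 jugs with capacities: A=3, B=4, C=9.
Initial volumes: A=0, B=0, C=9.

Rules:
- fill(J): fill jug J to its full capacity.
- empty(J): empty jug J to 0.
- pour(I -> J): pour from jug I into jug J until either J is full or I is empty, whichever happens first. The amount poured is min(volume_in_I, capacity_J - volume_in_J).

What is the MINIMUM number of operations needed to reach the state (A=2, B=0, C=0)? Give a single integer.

Answer: 5

Derivation:
BFS from (A=0, B=0, C=9). One shortest path:
  1. pour(C -> A) -> (A=3 B=0 C=6)
  2. empty(A) -> (A=0 B=0 C=6)
  3. pour(C -> B) -> (A=0 B=4 C=2)
  4. empty(B) -> (A=0 B=0 C=2)
  5. pour(C -> A) -> (A=2 B=0 C=0)
Reached target in 5 moves.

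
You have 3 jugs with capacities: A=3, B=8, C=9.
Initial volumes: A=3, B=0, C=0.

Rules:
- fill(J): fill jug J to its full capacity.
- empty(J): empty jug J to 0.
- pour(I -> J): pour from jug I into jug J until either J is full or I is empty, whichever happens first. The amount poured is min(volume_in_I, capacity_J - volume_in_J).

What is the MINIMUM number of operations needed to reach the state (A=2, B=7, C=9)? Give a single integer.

Answer: 8

Derivation:
BFS from (A=3, B=0, C=0). One shortest path:
  1. fill(B) -> (A=3 B=8 C=0)
  2. pour(B -> C) -> (A=3 B=0 C=8)
  3. fill(B) -> (A=3 B=8 C=8)
  4. pour(A -> C) -> (A=2 B=8 C=9)
  5. empty(C) -> (A=2 B=8 C=0)
  6. pour(B -> C) -> (A=2 B=0 C=8)
  7. fill(B) -> (A=2 B=8 C=8)
  8. pour(B -> C) -> (A=2 B=7 C=9)
Reached target in 8 moves.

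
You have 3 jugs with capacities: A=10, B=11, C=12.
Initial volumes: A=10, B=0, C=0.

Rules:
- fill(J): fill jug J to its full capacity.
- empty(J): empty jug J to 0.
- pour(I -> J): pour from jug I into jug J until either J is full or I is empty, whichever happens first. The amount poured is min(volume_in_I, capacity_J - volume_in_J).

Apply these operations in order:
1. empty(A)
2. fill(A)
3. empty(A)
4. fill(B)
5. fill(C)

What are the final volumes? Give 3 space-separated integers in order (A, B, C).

Step 1: empty(A) -> (A=0 B=0 C=0)
Step 2: fill(A) -> (A=10 B=0 C=0)
Step 3: empty(A) -> (A=0 B=0 C=0)
Step 4: fill(B) -> (A=0 B=11 C=0)
Step 5: fill(C) -> (A=0 B=11 C=12)

Answer: 0 11 12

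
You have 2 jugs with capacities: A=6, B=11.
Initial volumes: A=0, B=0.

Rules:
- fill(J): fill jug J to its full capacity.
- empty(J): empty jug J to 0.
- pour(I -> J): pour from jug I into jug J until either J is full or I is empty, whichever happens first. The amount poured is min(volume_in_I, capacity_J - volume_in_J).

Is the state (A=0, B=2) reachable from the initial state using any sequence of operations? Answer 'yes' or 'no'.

Answer: yes

Derivation:
BFS from (A=0, B=0):
  1. fill(A) -> (A=6 B=0)
  2. pour(A -> B) -> (A=0 B=6)
  3. fill(A) -> (A=6 B=6)
  4. pour(A -> B) -> (A=1 B=11)
  5. empty(B) -> (A=1 B=0)
  6. pour(A -> B) -> (A=0 B=1)
  7. fill(A) -> (A=6 B=1)
  8. pour(A -> B) -> (A=0 B=7)
  9. fill(A) -> (A=6 B=7)
  10. pour(A -> B) -> (A=2 B=11)
  11. empty(B) -> (A=2 B=0)
  12. pour(A -> B) -> (A=0 B=2)
Target reached → yes.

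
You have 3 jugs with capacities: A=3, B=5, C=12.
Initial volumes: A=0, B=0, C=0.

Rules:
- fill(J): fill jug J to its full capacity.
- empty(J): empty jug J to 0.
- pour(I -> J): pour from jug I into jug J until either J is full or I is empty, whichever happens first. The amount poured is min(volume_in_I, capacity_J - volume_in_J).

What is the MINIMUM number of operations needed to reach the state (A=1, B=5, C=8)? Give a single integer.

BFS from (A=0, B=0, C=0). One shortest path:
  1. fill(A) -> (A=3 B=0 C=0)
  2. fill(B) -> (A=3 B=5 C=0)
  3. pour(A -> C) -> (A=0 B=5 C=3)
  4. fill(A) -> (A=3 B=5 C=3)
  5. pour(B -> C) -> (A=3 B=0 C=8)
  6. pour(A -> B) -> (A=0 B=3 C=8)
  7. fill(A) -> (A=3 B=3 C=8)
  8. pour(A -> B) -> (A=1 B=5 C=8)
Reached target in 8 moves.

Answer: 8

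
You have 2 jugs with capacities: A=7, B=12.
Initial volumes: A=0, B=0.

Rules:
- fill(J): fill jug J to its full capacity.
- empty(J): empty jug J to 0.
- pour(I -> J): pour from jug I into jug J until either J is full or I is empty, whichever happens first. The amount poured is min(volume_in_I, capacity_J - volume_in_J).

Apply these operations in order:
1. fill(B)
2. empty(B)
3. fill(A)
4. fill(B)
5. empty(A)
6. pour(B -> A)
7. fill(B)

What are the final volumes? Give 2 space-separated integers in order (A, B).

Answer: 7 12

Derivation:
Step 1: fill(B) -> (A=0 B=12)
Step 2: empty(B) -> (A=0 B=0)
Step 3: fill(A) -> (A=7 B=0)
Step 4: fill(B) -> (A=7 B=12)
Step 5: empty(A) -> (A=0 B=12)
Step 6: pour(B -> A) -> (A=7 B=5)
Step 7: fill(B) -> (A=7 B=12)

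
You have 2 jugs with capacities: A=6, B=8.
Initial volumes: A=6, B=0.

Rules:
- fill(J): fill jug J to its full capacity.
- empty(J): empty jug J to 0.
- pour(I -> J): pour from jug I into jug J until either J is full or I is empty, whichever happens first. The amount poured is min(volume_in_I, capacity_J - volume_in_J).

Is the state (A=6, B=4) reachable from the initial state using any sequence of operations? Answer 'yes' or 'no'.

Answer: yes

Derivation:
BFS from (A=6, B=0):
  1. pour(A -> B) -> (A=0 B=6)
  2. fill(A) -> (A=6 B=6)
  3. pour(A -> B) -> (A=4 B=8)
  4. empty(B) -> (A=4 B=0)
  5. pour(A -> B) -> (A=0 B=4)
  6. fill(A) -> (A=6 B=4)
Target reached → yes.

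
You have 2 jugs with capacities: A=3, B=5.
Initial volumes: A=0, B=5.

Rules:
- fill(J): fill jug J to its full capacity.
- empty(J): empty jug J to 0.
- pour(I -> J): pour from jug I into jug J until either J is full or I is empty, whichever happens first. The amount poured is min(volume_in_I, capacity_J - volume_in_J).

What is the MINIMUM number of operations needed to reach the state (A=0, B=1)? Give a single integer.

BFS from (A=0, B=5). One shortest path:
  1. fill(A) -> (A=3 B=5)
  2. empty(B) -> (A=3 B=0)
  3. pour(A -> B) -> (A=0 B=3)
  4. fill(A) -> (A=3 B=3)
  5. pour(A -> B) -> (A=1 B=5)
  6. empty(B) -> (A=1 B=0)
  7. pour(A -> B) -> (A=0 B=1)
Reached target in 7 moves.

Answer: 7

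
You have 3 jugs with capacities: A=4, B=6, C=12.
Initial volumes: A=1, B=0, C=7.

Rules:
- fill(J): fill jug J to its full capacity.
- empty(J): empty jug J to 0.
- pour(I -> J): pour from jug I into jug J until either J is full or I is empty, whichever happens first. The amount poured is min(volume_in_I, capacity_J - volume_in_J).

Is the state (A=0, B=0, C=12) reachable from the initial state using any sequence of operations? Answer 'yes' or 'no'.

Answer: yes

Derivation:
BFS from (A=1, B=0, C=7):
  1. empty(A) -> (A=0 B=0 C=7)
  2. fill(C) -> (A=0 B=0 C=12)
Target reached → yes.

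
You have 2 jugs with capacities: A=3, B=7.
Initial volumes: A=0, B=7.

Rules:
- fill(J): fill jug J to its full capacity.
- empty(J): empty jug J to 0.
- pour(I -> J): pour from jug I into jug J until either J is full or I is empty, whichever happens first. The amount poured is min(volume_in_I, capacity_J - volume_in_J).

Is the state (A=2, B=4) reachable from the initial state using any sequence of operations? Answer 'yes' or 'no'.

BFS explored all 20 reachable states.
Reachable set includes: (0,0), (0,1), (0,2), (0,3), (0,4), (0,5), (0,6), (0,7), (1,0), (1,7), (2,0), (2,7) ...
Target (A=2, B=4) not in reachable set → no.

Answer: no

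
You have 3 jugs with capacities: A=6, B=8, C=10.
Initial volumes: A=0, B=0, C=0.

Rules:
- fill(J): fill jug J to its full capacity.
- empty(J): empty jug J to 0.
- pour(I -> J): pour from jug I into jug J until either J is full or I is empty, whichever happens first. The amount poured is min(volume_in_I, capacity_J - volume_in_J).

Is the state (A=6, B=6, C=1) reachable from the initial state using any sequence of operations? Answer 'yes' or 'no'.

Answer: no

Derivation:
BFS explored all 96 reachable states.
Reachable set includes: (0,0,0), (0,0,2), (0,0,4), (0,0,6), (0,0,8), (0,0,10), (0,2,0), (0,2,2), (0,2,4), (0,2,6), (0,2,8), (0,2,10) ...
Target (A=6, B=6, C=1) not in reachable set → no.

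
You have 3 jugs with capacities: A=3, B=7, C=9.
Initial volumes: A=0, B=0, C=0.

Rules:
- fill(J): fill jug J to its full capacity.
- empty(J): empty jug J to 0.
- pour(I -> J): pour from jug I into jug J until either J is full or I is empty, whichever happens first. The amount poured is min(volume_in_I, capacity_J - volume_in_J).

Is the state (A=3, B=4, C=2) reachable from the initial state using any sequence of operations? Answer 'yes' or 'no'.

BFS from (A=0, B=0, C=0):
  1. fill(C) -> (A=0 B=0 C=9)
  2. pour(C -> B) -> (A=0 B=7 C=2)
  3. pour(B -> A) -> (A=3 B=4 C=2)
Target reached → yes.

Answer: yes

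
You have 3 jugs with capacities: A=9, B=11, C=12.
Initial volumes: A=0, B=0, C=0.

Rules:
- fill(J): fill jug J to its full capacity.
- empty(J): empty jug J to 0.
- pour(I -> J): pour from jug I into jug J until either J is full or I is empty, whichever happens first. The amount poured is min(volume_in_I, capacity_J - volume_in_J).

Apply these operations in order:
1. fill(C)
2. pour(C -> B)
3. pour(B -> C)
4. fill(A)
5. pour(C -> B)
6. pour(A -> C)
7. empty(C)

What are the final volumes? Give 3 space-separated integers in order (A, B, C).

Step 1: fill(C) -> (A=0 B=0 C=12)
Step 2: pour(C -> B) -> (A=0 B=11 C=1)
Step 3: pour(B -> C) -> (A=0 B=0 C=12)
Step 4: fill(A) -> (A=9 B=0 C=12)
Step 5: pour(C -> B) -> (A=9 B=11 C=1)
Step 6: pour(A -> C) -> (A=0 B=11 C=10)
Step 7: empty(C) -> (A=0 B=11 C=0)

Answer: 0 11 0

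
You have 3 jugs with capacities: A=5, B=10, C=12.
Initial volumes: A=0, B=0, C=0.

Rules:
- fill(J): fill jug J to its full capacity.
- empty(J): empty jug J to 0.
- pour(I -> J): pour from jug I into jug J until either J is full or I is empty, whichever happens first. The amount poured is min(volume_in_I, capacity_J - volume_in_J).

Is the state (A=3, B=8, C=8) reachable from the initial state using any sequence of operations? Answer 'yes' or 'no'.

Answer: no

Derivation:
BFS explored all 462 reachable states.
Reachable set includes: (0,0,0), (0,0,1), (0,0,2), (0,0,3), (0,0,4), (0,0,5), (0,0,6), (0,0,7), (0,0,8), (0,0,9), (0,0,10), (0,0,11) ...
Target (A=3, B=8, C=8) not in reachable set → no.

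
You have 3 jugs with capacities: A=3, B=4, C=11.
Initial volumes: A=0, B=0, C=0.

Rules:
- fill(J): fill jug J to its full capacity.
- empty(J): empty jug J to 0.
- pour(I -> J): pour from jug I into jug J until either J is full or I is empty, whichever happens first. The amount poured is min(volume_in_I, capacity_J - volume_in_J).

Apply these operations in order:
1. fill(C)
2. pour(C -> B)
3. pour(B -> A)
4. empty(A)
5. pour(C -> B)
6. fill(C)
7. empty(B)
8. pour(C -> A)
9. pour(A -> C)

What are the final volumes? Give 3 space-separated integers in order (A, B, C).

Answer: 0 0 11

Derivation:
Step 1: fill(C) -> (A=0 B=0 C=11)
Step 2: pour(C -> B) -> (A=0 B=4 C=7)
Step 3: pour(B -> A) -> (A=3 B=1 C=7)
Step 4: empty(A) -> (A=0 B=1 C=7)
Step 5: pour(C -> B) -> (A=0 B=4 C=4)
Step 6: fill(C) -> (A=0 B=4 C=11)
Step 7: empty(B) -> (A=0 B=0 C=11)
Step 8: pour(C -> A) -> (A=3 B=0 C=8)
Step 9: pour(A -> C) -> (A=0 B=0 C=11)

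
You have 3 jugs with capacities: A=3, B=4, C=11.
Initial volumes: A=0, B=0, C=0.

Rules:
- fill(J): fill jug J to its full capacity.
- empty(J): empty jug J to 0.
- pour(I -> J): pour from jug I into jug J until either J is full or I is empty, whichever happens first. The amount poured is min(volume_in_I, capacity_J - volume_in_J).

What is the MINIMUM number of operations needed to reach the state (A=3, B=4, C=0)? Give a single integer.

Answer: 2

Derivation:
BFS from (A=0, B=0, C=0). One shortest path:
  1. fill(A) -> (A=3 B=0 C=0)
  2. fill(B) -> (A=3 B=4 C=0)
Reached target in 2 moves.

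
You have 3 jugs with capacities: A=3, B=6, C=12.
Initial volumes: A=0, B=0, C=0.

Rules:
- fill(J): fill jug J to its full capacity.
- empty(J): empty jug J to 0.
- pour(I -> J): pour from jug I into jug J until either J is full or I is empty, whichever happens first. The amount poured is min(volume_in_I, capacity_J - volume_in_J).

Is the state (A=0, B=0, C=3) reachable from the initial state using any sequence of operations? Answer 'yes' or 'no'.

BFS from (A=0, B=0, C=0):
  1. fill(A) -> (A=3 B=0 C=0)
  2. pour(A -> C) -> (A=0 B=0 C=3)
Target reached → yes.

Answer: yes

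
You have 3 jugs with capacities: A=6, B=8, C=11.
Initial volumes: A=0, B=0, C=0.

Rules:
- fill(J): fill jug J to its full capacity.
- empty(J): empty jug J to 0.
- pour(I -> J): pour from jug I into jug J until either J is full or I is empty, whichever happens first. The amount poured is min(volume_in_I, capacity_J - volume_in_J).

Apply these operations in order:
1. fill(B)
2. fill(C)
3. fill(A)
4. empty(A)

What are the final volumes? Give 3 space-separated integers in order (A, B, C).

Step 1: fill(B) -> (A=0 B=8 C=0)
Step 2: fill(C) -> (A=0 B=8 C=11)
Step 3: fill(A) -> (A=6 B=8 C=11)
Step 4: empty(A) -> (A=0 B=8 C=11)

Answer: 0 8 11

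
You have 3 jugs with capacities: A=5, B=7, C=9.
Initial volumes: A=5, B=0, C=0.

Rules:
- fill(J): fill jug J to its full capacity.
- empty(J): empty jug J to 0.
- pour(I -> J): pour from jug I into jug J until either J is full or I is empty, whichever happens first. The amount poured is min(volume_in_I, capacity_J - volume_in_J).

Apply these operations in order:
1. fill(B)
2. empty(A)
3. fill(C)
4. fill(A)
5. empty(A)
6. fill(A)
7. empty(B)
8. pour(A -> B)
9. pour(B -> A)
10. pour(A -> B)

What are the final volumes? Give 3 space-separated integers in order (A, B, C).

Answer: 0 5 9

Derivation:
Step 1: fill(B) -> (A=5 B=7 C=0)
Step 2: empty(A) -> (A=0 B=7 C=0)
Step 3: fill(C) -> (A=0 B=7 C=9)
Step 4: fill(A) -> (A=5 B=7 C=9)
Step 5: empty(A) -> (A=0 B=7 C=9)
Step 6: fill(A) -> (A=5 B=7 C=9)
Step 7: empty(B) -> (A=5 B=0 C=9)
Step 8: pour(A -> B) -> (A=0 B=5 C=9)
Step 9: pour(B -> A) -> (A=5 B=0 C=9)
Step 10: pour(A -> B) -> (A=0 B=5 C=9)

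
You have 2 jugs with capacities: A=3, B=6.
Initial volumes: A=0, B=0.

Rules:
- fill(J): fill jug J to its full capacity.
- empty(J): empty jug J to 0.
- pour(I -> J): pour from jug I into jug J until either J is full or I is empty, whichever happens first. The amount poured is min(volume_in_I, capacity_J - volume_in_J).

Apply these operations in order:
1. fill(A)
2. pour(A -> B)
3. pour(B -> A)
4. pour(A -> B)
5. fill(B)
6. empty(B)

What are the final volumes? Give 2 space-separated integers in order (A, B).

Step 1: fill(A) -> (A=3 B=0)
Step 2: pour(A -> B) -> (A=0 B=3)
Step 3: pour(B -> A) -> (A=3 B=0)
Step 4: pour(A -> B) -> (A=0 B=3)
Step 5: fill(B) -> (A=0 B=6)
Step 6: empty(B) -> (A=0 B=0)

Answer: 0 0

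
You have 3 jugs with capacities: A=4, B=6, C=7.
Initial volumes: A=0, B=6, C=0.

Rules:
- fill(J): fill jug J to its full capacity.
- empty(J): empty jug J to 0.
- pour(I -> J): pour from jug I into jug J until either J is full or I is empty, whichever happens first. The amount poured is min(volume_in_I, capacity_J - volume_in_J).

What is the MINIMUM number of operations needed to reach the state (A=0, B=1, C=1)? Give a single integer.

Answer: 8

Derivation:
BFS from (A=0, B=6, C=0). One shortest path:
  1. fill(A) -> (A=4 B=6 C=0)
  2. empty(B) -> (A=4 B=0 C=0)
  3. pour(A -> C) -> (A=0 B=0 C=4)
  4. fill(A) -> (A=4 B=0 C=4)
  5. pour(A -> C) -> (A=1 B=0 C=7)
  6. pour(C -> B) -> (A=1 B=6 C=1)
  7. empty(B) -> (A=1 B=0 C=1)
  8. pour(A -> B) -> (A=0 B=1 C=1)
Reached target in 8 moves.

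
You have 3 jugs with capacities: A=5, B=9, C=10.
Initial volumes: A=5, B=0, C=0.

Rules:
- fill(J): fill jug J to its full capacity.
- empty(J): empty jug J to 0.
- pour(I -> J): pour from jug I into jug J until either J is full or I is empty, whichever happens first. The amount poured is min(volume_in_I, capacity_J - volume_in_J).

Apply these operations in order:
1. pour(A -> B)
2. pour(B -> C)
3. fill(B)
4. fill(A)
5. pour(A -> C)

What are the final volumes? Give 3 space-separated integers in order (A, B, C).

Answer: 0 9 10

Derivation:
Step 1: pour(A -> B) -> (A=0 B=5 C=0)
Step 2: pour(B -> C) -> (A=0 B=0 C=5)
Step 3: fill(B) -> (A=0 B=9 C=5)
Step 4: fill(A) -> (A=5 B=9 C=5)
Step 5: pour(A -> C) -> (A=0 B=9 C=10)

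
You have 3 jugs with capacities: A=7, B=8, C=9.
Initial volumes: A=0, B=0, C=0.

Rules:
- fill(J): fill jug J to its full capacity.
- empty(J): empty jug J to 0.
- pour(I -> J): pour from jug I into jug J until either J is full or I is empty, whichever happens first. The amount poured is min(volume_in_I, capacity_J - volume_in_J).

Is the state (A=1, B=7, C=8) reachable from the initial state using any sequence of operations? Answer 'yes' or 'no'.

BFS explored all 384 reachable states.
Reachable set includes: (0,0,0), (0,0,1), (0,0,2), (0,0,3), (0,0,4), (0,0,5), (0,0,6), (0,0,7), (0,0,8), (0,0,9), (0,1,0), (0,1,1) ...
Target (A=1, B=7, C=8) not in reachable set → no.

Answer: no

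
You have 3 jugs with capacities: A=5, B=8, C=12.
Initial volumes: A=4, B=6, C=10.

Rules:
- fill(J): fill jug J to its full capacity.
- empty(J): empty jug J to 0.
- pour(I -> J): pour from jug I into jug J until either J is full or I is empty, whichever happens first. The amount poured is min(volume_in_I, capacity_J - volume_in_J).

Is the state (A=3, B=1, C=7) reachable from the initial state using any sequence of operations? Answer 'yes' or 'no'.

Answer: no

Derivation:
BFS explored all 395 reachable states.
Reachable set includes: (0,0,0), (0,0,1), (0,0,2), (0,0,3), (0,0,4), (0,0,5), (0,0,6), (0,0,7), (0,0,8), (0,0,9), (0,0,10), (0,0,11) ...
Target (A=3, B=1, C=7) not in reachable set → no.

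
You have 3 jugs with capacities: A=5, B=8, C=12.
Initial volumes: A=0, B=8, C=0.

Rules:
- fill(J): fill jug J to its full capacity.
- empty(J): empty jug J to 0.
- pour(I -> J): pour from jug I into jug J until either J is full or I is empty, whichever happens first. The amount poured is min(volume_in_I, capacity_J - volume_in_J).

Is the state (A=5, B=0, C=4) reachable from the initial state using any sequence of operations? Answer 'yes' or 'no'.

Answer: yes

Derivation:
BFS from (A=0, B=8, C=0):
  1. fill(A) -> (A=5 B=8 C=0)
  2. empty(B) -> (A=5 B=0 C=0)
  3. fill(C) -> (A=5 B=0 C=12)
  4. pour(C -> B) -> (A=5 B=8 C=4)
  5. empty(B) -> (A=5 B=0 C=4)
Target reached → yes.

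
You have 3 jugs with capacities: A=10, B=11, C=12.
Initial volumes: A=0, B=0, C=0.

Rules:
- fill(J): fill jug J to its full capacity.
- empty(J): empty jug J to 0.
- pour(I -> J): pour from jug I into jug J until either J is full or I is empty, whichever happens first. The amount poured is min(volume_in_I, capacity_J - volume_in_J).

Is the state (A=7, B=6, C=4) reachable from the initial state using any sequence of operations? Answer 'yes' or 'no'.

BFS explored all 726 reachable states.
Reachable set includes: (0,0,0), (0,0,1), (0,0,2), (0,0,3), (0,0,4), (0,0,5), (0,0,6), (0,0,7), (0,0,8), (0,0,9), (0,0,10), (0,0,11) ...
Target (A=7, B=6, C=4) not in reachable set → no.

Answer: no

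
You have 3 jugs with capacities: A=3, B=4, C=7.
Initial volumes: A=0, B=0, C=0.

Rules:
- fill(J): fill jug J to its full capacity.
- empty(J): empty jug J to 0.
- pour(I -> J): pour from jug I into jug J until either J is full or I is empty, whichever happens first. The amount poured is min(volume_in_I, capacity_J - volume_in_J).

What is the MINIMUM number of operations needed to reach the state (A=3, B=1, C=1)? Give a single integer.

BFS from (A=0, B=0, C=0). One shortest path:
  1. fill(B) -> (A=0 B=4 C=0)
  2. pour(B -> A) -> (A=3 B=1 C=0)
  3. empty(A) -> (A=0 B=1 C=0)
  4. pour(B -> C) -> (A=0 B=0 C=1)
  5. fill(B) -> (A=0 B=4 C=1)
  6. pour(B -> A) -> (A=3 B=1 C=1)
Reached target in 6 moves.

Answer: 6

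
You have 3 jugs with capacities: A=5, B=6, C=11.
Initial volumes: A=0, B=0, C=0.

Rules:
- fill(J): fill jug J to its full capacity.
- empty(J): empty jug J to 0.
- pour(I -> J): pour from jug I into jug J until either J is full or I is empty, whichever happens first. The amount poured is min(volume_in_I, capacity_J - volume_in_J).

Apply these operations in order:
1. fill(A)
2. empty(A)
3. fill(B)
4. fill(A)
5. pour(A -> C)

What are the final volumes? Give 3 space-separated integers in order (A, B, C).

Step 1: fill(A) -> (A=5 B=0 C=0)
Step 2: empty(A) -> (A=0 B=0 C=0)
Step 3: fill(B) -> (A=0 B=6 C=0)
Step 4: fill(A) -> (A=5 B=6 C=0)
Step 5: pour(A -> C) -> (A=0 B=6 C=5)

Answer: 0 6 5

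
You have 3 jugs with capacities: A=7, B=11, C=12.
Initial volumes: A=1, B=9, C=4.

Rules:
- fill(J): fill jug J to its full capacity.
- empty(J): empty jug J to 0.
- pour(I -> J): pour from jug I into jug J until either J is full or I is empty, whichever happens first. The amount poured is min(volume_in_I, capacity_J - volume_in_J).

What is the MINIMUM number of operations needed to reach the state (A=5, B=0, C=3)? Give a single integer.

BFS from (A=1, B=9, C=4). One shortest path:
  1. fill(A) -> (A=7 B=9 C=4)
  2. pour(A -> B) -> (A=5 B=11 C=4)
  3. pour(B -> C) -> (A=5 B=3 C=12)
  4. empty(C) -> (A=5 B=3 C=0)
  5. pour(B -> C) -> (A=5 B=0 C=3)
Reached target in 5 moves.

Answer: 5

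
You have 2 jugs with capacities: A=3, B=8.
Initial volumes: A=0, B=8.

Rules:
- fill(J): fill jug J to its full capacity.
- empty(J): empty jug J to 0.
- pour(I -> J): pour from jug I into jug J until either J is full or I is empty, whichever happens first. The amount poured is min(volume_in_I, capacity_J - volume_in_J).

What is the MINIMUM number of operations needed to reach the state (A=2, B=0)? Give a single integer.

BFS from (A=0, B=8). One shortest path:
  1. pour(B -> A) -> (A=3 B=5)
  2. empty(A) -> (A=0 B=5)
  3. pour(B -> A) -> (A=3 B=2)
  4. empty(A) -> (A=0 B=2)
  5. pour(B -> A) -> (A=2 B=0)
Reached target in 5 moves.

Answer: 5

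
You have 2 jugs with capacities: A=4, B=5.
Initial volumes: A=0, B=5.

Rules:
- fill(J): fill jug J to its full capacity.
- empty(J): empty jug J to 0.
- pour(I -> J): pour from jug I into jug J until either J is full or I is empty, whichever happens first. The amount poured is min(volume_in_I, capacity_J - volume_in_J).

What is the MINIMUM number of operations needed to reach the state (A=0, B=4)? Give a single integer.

Answer: 3

Derivation:
BFS from (A=0, B=5). One shortest path:
  1. fill(A) -> (A=4 B=5)
  2. empty(B) -> (A=4 B=0)
  3. pour(A -> B) -> (A=0 B=4)
Reached target in 3 moves.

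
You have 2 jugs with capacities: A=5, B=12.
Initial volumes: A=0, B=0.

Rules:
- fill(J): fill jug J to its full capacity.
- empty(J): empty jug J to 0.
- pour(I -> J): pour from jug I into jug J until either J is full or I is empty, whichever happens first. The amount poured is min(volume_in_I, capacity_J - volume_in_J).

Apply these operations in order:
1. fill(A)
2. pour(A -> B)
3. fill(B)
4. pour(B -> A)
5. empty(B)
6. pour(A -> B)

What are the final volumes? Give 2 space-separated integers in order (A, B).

Answer: 0 5

Derivation:
Step 1: fill(A) -> (A=5 B=0)
Step 2: pour(A -> B) -> (A=0 B=5)
Step 3: fill(B) -> (A=0 B=12)
Step 4: pour(B -> A) -> (A=5 B=7)
Step 5: empty(B) -> (A=5 B=0)
Step 6: pour(A -> B) -> (A=0 B=5)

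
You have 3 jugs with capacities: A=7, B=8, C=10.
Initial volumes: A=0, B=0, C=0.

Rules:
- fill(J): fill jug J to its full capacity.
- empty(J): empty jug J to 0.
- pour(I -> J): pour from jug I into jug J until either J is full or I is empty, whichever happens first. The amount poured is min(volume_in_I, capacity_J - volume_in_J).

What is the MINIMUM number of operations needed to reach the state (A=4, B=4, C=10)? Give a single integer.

Answer: 8

Derivation:
BFS from (A=0, B=0, C=0). One shortest path:
  1. fill(C) -> (A=0 B=0 C=10)
  2. pour(C -> A) -> (A=7 B=0 C=3)
  3. pour(A -> B) -> (A=0 B=7 C=3)
  4. pour(C -> A) -> (A=3 B=7 C=0)
  5. pour(B -> C) -> (A=3 B=0 C=7)
  6. fill(B) -> (A=3 B=8 C=7)
  7. pour(B -> A) -> (A=7 B=4 C=7)
  8. pour(A -> C) -> (A=4 B=4 C=10)
Reached target in 8 moves.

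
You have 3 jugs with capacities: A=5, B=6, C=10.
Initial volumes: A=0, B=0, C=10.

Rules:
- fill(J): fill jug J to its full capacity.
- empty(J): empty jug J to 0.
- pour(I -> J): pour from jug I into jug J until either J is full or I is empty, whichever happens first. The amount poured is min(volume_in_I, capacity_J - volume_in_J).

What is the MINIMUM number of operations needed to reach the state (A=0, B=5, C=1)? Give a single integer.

Answer: 5

Derivation:
BFS from (A=0, B=0, C=10). One shortest path:
  1. fill(B) -> (A=0 B=6 C=10)
  2. empty(C) -> (A=0 B=6 C=0)
  3. pour(B -> A) -> (A=5 B=1 C=0)
  4. pour(B -> C) -> (A=5 B=0 C=1)
  5. pour(A -> B) -> (A=0 B=5 C=1)
Reached target in 5 moves.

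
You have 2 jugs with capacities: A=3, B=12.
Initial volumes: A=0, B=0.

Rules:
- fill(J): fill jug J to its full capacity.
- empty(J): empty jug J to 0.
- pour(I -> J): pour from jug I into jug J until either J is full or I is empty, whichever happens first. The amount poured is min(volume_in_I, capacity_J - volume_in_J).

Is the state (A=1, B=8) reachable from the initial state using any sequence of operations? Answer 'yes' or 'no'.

Answer: no

Derivation:
BFS explored all 10 reachable states.
Reachable set includes: (0,0), (0,3), (0,6), (0,9), (0,12), (3,0), (3,3), (3,6), (3,9), (3,12)
Target (A=1, B=8) not in reachable set → no.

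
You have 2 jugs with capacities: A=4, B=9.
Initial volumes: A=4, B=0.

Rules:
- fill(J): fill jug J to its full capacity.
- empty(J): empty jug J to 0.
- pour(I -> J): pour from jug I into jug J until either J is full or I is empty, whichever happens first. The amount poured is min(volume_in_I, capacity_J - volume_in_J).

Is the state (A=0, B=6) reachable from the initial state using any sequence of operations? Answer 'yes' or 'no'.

Answer: yes

Derivation:
BFS from (A=4, B=0):
  1. empty(A) -> (A=0 B=0)
  2. fill(B) -> (A=0 B=9)
  3. pour(B -> A) -> (A=4 B=5)
  4. empty(A) -> (A=0 B=5)
  5. pour(B -> A) -> (A=4 B=1)
  6. empty(A) -> (A=0 B=1)
  7. pour(B -> A) -> (A=1 B=0)
  8. fill(B) -> (A=1 B=9)
  9. pour(B -> A) -> (A=4 B=6)
  10. empty(A) -> (A=0 B=6)
Target reached → yes.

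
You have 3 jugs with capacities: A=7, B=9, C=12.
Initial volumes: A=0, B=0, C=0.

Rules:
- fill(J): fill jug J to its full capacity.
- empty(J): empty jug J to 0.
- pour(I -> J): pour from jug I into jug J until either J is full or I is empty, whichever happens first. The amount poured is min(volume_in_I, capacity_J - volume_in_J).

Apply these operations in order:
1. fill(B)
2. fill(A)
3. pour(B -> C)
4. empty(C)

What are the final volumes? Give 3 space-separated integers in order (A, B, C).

Step 1: fill(B) -> (A=0 B=9 C=0)
Step 2: fill(A) -> (A=7 B=9 C=0)
Step 3: pour(B -> C) -> (A=7 B=0 C=9)
Step 4: empty(C) -> (A=7 B=0 C=0)

Answer: 7 0 0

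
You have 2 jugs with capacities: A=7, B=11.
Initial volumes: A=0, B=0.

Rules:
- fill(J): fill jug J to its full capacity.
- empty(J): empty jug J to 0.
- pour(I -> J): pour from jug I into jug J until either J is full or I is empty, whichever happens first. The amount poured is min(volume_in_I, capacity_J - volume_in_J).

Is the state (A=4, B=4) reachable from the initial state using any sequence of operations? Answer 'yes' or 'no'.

Answer: no

Derivation:
BFS explored all 36 reachable states.
Reachable set includes: (0,0), (0,1), (0,2), (0,3), (0,4), (0,5), (0,6), (0,7), (0,8), (0,9), (0,10), (0,11) ...
Target (A=4, B=4) not in reachable set → no.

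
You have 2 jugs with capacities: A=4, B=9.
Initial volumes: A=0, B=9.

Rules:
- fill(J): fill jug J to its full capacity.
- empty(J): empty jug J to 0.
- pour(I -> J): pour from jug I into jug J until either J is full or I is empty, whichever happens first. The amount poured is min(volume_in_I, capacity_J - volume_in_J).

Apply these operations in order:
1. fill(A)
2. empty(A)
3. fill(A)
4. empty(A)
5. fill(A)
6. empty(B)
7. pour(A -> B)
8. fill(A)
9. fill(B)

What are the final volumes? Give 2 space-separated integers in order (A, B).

Step 1: fill(A) -> (A=4 B=9)
Step 2: empty(A) -> (A=0 B=9)
Step 3: fill(A) -> (A=4 B=9)
Step 4: empty(A) -> (A=0 B=9)
Step 5: fill(A) -> (A=4 B=9)
Step 6: empty(B) -> (A=4 B=0)
Step 7: pour(A -> B) -> (A=0 B=4)
Step 8: fill(A) -> (A=4 B=4)
Step 9: fill(B) -> (A=4 B=9)

Answer: 4 9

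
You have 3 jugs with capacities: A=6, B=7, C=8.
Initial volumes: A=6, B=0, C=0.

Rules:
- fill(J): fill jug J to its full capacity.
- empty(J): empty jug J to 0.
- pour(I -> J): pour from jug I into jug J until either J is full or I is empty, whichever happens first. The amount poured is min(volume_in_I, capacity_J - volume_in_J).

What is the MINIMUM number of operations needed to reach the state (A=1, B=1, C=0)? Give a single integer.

Answer: 6

Derivation:
BFS from (A=6, B=0, C=0). One shortest path:
  1. empty(A) -> (A=0 B=0 C=0)
  2. fill(C) -> (A=0 B=0 C=8)
  3. pour(C -> B) -> (A=0 B=7 C=1)
  4. pour(B -> A) -> (A=6 B=1 C=1)
  5. empty(A) -> (A=0 B=1 C=1)
  6. pour(C -> A) -> (A=1 B=1 C=0)
Reached target in 6 moves.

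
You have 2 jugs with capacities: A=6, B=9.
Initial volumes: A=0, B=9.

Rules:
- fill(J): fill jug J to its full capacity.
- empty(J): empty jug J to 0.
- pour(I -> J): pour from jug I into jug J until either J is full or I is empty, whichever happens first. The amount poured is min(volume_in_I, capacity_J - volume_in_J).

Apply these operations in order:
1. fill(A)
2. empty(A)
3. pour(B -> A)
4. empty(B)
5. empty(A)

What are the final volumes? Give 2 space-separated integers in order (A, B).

Step 1: fill(A) -> (A=6 B=9)
Step 2: empty(A) -> (A=0 B=9)
Step 3: pour(B -> A) -> (A=6 B=3)
Step 4: empty(B) -> (A=6 B=0)
Step 5: empty(A) -> (A=0 B=0)

Answer: 0 0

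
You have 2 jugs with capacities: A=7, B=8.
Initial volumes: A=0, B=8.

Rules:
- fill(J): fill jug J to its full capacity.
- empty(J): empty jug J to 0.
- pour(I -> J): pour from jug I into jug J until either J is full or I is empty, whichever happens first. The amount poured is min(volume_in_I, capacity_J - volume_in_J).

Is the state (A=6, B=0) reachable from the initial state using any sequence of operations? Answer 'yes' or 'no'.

BFS from (A=0, B=8):
  1. fill(A) -> (A=7 B=8)
  2. empty(B) -> (A=7 B=0)
  3. pour(A -> B) -> (A=0 B=7)
  4. fill(A) -> (A=7 B=7)
  5. pour(A -> B) -> (A=6 B=8)
  6. empty(B) -> (A=6 B=0)
Target reached → yes.

Answer: yes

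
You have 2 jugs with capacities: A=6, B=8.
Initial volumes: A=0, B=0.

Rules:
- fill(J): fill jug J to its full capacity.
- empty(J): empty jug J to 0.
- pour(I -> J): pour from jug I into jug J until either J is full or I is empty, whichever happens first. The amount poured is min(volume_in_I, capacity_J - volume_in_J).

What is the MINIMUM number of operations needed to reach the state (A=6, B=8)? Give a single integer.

Answer: 2

Derivation:
BFS from (A=0, B=0). One shortest path:
  1. fill(A) -> (A=6 B=0)
  2. fill(B) -> (A=6 B=8)
Reached target in 2 moves.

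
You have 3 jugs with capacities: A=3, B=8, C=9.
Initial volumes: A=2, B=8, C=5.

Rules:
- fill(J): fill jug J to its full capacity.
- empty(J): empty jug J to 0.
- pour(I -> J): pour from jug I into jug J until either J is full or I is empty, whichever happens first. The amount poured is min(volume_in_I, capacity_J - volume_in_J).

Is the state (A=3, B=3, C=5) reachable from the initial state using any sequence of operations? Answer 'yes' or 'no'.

BFS from (A=2, B=8, C=5):
  1. fill(A) -> (A=3 B=8 C=5)
  2. empty(B) -> (A=3 B=0 C=5)
  3. pour(A -> B) -> (A=0 B=3 C=5)
  4. fill(A) -> (A=3 B=3 C=5)
Target reached → yes.

Answer: yes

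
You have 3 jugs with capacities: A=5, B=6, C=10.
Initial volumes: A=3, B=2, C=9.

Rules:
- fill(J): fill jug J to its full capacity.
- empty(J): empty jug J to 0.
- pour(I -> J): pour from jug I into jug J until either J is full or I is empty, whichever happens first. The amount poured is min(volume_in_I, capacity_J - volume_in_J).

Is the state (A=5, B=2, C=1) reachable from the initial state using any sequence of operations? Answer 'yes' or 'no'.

BFS from (A=3, B=2, C=9):
  1. pour(A -> C) -> (A=2 B=2 C=10)
  2. pour(C -> B) -> (A=2 B=6 C=6)
  3. empty(B) -> (A=2 B=0 C=6)
  4. pour(A -> B) -> (A=0 B=2 C=6)
  5. pour(C -> A) -> (A=5 B=2 C=1)
Target reached → yes.

Answer: yes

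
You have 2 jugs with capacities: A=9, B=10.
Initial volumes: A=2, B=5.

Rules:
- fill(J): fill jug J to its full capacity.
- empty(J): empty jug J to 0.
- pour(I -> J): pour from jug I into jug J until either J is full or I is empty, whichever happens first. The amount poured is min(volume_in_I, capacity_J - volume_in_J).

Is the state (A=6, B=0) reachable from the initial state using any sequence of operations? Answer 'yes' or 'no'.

BFS from (A=2, B=5):
  1. pour(A -> B) -> (A=0 B=7)
  2. fill(A) -> (A=9 B=7)
  3. pour(A -> B) -> (A=6 B=10)
  4. empty(B) -> (A=6 B=0)
Target reached → yes.

Answer: yes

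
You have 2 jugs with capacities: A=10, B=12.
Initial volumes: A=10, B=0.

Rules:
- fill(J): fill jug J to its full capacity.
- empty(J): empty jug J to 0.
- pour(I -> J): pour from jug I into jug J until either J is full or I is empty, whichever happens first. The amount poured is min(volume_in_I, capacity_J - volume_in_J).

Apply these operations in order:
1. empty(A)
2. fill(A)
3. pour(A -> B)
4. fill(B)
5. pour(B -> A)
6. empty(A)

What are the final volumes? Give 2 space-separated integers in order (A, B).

Step 1: empty(A) -> (A=0 B=0)
Step 2: fill(A) -> (A=10 B=0)
Step 3: pour(A -> B) -> (A=0 B=10)
Step 4: fill(B) -> (A=0 B=12)
Step 5: pour(B -> A) -> (A=10 B=2)
Step 6: empty(A) -> (A=0 B=2)

Answer: 0 2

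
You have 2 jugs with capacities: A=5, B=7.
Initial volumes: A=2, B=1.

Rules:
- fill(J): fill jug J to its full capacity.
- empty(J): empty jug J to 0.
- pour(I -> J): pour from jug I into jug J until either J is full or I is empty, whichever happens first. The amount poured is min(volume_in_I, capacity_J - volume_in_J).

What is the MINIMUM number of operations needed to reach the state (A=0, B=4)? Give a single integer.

Answer: 3

Derivation:
BFS from (A=2, B=1). One shortest path:
  1. fill(B) -> (A=2 B=7)
  2. pour(B -> A) -> (A=5 B=4)
  3. empty(A) -> (A=0 B=4)
Reached target in 3 moves.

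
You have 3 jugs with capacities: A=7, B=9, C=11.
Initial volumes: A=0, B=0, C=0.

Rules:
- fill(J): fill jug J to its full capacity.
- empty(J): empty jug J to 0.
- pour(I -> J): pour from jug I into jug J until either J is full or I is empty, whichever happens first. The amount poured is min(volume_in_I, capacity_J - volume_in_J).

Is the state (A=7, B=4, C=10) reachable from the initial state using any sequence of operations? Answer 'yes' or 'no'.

BFS from (A=0, B=0, C=0):
  1. fill(C) -> (A=0 B=0 C=11)
  2. pour(C -> A) -> (A=7 B=0 C=4)
  3. pour(C -> B) -> (A=7 B=4 C=0)
  4. pour(A -> C) -> (A=0 B=4 C=7)
  5. fill(A) -> (A=7 B=4 C=7)
  6. pour(A -> C) -> (A=3 B=4 C=11)
  7. empty(C) -> (A=3 B=4 C=0)
  8. pour(A -> C) -> (A=0 B=4 C=3)
  9. fill(A) -> (A=7 B=4 C=3)
  10. pour(A -> C) -> (A=0 B=4 C=10)
  11. fill(A) -> (A=7 B=4 C=10)
Target reached → yes.

Answer: yes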